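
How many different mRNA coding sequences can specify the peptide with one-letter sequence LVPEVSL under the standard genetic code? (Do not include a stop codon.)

Leu: 6 codons.
Val: 4 codons.
Pro: 4 codons.
Glu: 2 codons.
Val: 4 codons.
Ser: 6 codons.
Leu: 6 codons.
6 × 4 × 4 × 2 × 4 × 6 × 6 = 27648.

27648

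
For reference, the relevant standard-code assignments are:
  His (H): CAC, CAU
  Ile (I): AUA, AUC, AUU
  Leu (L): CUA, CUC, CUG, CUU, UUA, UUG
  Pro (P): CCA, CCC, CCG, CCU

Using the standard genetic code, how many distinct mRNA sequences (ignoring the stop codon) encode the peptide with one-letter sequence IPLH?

Ile: 3 codons.
Pro: 4 codons.
Leu: 6 codons.
His: 2 codons.
3 × 4 × 6 × 2 = 144.

144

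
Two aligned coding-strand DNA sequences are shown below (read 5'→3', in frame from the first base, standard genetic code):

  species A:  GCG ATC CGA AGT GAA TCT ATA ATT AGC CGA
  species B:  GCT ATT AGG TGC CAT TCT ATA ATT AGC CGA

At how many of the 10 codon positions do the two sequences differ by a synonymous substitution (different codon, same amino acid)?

3

Codon 1: GCG Ala / GCT Ala — synonymous.
Codon 2: ATC Ile / ATT Ile — synonymous.
Codon 3: CGA Arg / AGG Arg — synonymous.
Codon 4: AGT Ser / TGC Cys — nonsynonymous.
Codon 5: GAA Glu / CAT His — nonsynonymous.
Codon 6: TCT Ser / TCT Ser — identical.
Codon 7: ATA Ile / ATA Ile — identical.
Codon 8: ATT Ile / ATT Ile — identical.
Codon 9: AGC Ser / AGC Ser — identical.
Codon 10: CGA Arg / CGA Arg — identical.
Synonymous differences: 3.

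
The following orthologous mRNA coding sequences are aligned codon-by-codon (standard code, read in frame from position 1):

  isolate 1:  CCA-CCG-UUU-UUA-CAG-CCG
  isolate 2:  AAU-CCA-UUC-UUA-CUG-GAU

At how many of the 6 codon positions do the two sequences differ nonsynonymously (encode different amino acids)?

Codon 1: CCA Pro / AAU Asn — nonsynonymous.
Codon 2: CCG Pro / CCA Pro — synonymous.
Codon 3: UUU Phe / UUC Phe — synonymous.
Codon 4: UUA Leu / UUA Leu — identical.
Codon 5: CAG Gln / CUG Leu — nonsynonymous.
Codon 6: CCG Pro / GAU Asp — nonsynonymous.
Nonsynonymous differences: 3.

3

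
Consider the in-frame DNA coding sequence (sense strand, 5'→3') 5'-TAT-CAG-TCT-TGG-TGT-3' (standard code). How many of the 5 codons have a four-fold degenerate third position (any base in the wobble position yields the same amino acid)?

1

Codon 1 TAT (Tyr): third position 2-fold.
Codon 2 CAG (Gln): third position 2-fold.
Codon 3 TCT (Ser): third position 4-fold.
Codon 4 TGG (Trp): third position 1-fold.
Codon 5 TGT (Cys): third position 2-fold.
Four-fold degenerate third positions: 1.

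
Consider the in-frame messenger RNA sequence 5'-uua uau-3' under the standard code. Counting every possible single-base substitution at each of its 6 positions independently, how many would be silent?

3

Codon 1 (UUA, Leu): 2 synonymous substitutions.
Codon 2 (UAU, Tyr): 1 synonymous substitution.
Total: 2 + 1 = 3.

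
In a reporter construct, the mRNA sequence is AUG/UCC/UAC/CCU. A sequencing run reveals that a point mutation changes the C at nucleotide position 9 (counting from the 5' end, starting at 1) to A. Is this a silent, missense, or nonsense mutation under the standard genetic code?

nonsense

Position 9 falls in codon 3: UAC → Tyr.
After the substitution the codon is UAA → Stop.
The new codon is a stop codon, so this is a nonsense mutation.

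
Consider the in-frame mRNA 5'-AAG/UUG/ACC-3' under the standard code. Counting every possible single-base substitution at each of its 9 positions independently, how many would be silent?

Codon 1 (AAG, Lys): 1 synonymous substitution.
Codon 2 (UUG, Leu): 2 synonymous substitutions.
Codon 3 (ACC, Thr): 3 synonymous substitutions.
Total: 1 + 2 + 3 = 6.

6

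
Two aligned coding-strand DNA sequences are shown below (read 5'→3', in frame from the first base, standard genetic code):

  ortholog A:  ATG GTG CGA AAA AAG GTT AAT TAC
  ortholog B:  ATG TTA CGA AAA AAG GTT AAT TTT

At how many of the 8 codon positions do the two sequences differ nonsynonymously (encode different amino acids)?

2

Codon 1: ATG Met / ATG Met — identical.
Codon 2: GTG Val / TTA Leu — nonsynonymous.
Codon 3: CGA Arg / CGA Arg — identical.
Codon 4: AAA Lys / AAA Lys — identical.
Codon 5: AAG Lys / AAG Lys — identical.
Codon 6: GTT Val / GTT Val — identical.
Codon 7: AAT Asn / AAT Asn — identical.
Codon 8: TAC Tyr / TTT Phe — nonsynonymous.
Nonsynonymous differences: 2.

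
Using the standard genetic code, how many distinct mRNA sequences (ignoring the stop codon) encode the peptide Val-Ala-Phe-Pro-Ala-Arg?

Val: 4 codons.
Ala: 4 codons.
Phe: 2 codons.
Pro: 4 codons.
Ala: 4 codons.
Arg: 6 codons.
4 × 4 × 2 × 4 × 4 × 6 = 3072.

3072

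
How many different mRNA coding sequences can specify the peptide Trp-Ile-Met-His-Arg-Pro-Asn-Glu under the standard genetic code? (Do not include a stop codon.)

Trp: 1 codon.
Ile: 3 codons.
Met: 1 codon.
His: 2 codons.
Arg: 6 codons.
Pro: 4 codons.
Asn: 2 codons.
Glu: 2 codons.
1 × 3 × 1 × 2 × 6 × 4 × 2 × 2 = 576.

576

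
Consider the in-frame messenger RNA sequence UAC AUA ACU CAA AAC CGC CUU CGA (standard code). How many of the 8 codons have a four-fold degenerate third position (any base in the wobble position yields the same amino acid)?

4

Codon 1 UAC (Tyr): third position 2-fold.
Codon 2 AUA (Ile): third position 3-fold.
Codon 3 ACU (Thr): third position 4-fold.
Codon 4 CAA (Gln): third position 2-fold.
Codon 5 AAC (Asn): third position 2-fold.
Codon 6 CGC (Arg): third position 4-fold.
Codon 7 CUU (Leu): third position 4-fold.
Codon 8 CGA (Arg): third position 4-fold.
Four-fold degenerate third positions: 4.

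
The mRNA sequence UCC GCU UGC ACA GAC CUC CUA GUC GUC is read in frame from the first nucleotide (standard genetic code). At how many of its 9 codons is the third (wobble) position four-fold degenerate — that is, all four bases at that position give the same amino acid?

Codon 1 UCC (Ser): third position 4-fold.
Codon 2 GCU (Ala): third position 4-fold.
Codon 3 UGC (Cys): third position 2-fold.
Codon 4 ACA (Thr): third position 4-fold.
Codon 5 GAC (Asp): third position 2-fold.
Codon 6 CUC (Leu): third position 4-fold.
Codon 7 CUA (Leu): third position 4-fold.
Codon 8 GUC (Val): third position 4-fold.
Codon 9 GUC (Val): third position 4-fold.
Four-fold degenerate third positions: 7.

7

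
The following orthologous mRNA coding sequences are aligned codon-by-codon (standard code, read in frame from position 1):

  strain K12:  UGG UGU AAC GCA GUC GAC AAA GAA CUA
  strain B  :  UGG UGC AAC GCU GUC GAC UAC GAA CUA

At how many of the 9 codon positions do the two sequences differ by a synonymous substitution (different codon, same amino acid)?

2

Codon 1: UGG Trp / UGG Trp — identical.
Codon 2: UGU Cys / UGC Cys — synonymous.
Codon 3: AAC Asn / AAC Asn — identical.
Codon 4: GCA Ala / GCU Ala — synonymous.
Codon 5: GUC Val / GUC Val — identical.
Codon 6: GAC Asp / GAC Asp — identical.
Codon 7: AAA Lys / UAC Tyr — nonsynonymous.
Codon 8: GAA Glu / GAA Glu — identical.
Codon 9: CUA Leu / CUA Leu — identical.
Synonymous differences: 2.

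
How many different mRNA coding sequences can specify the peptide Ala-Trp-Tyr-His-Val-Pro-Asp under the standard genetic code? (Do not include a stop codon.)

512

Ala: 4 codons.
Trp: 1 codon.
Tyr: 2 codons.
His: 2 codons.
Val: 4 codons.
Pro: 4 codons.
Asp: 2 codons.
4 × 1 × 2 × 2 × 4 × 4 × 2 = 512.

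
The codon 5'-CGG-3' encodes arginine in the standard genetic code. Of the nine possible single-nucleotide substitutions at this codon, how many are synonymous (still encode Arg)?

4

Position 1: AGG → 1 synonymous.
Position 2: none → 0 synonymous.
Position 3: CGU, CGC, CGA → 3 synonymous.
Total: 1 + 0 + 3 = 4.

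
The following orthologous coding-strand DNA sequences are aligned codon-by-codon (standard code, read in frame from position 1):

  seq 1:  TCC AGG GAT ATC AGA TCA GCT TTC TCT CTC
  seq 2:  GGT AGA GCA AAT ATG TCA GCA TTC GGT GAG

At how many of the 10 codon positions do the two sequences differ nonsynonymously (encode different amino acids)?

Codon 1: TCC Ser / GGT Gly — nonsynonymous.
Codon 2: AGG Arg / AGA Arg — synonymous.
Codon 3: GAT Asp / GCA Ala — nonsynonymous.
Codon 4: ATC Ile / AAT Asn — nonsynonymous.
Codon 5: AGA Arg / ATG Met — nonsynonymous.
Codon 6: TCA Ser / TCA Ser — identical.
Codon 7: GCT Ala / GCA Ala — synonymous.
Codon 8: TTC Phe / TTC Phe — identical.
Codon 9: TCT Ser / GGT Gly — nonsynonymous.
Codon 10: CTC Leu / GAG Glu — nonsynonymous.
Nonsynonymous differences: 6.

6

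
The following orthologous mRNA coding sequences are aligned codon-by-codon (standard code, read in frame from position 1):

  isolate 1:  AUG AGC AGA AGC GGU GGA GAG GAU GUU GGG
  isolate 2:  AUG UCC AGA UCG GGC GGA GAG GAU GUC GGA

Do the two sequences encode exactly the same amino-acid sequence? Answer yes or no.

Codon 1: AUG Met / AUG Met — identical.
Codon 2: AGC Ser / UCC Ser — synonymous.
Codon 3: AGA Arg / AGA Arg — identical.
Codon 4: AGC Ser / UCG Ser — synonymous.
Codon 5: GGU Gly / GGC Gly — synonymous.
Codon 6: GGA Gly / GGA Gly — identical.
Codon 7: GAG Glu / GAG Glu — identical.
Codon 8: GAU Asp / GAU Asp — identical.
Codon 9: GUU Val / GUC Val — synonymous.
Codon 10: GGG Gly / GGA Gly — synonymous.
Nonsynonymous differences: 0 → same protein.

yes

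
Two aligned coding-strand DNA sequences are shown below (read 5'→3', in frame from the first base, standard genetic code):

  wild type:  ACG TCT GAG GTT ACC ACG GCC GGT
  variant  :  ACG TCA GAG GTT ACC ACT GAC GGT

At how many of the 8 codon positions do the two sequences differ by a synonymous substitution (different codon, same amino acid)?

Codon 1: ACG Thr / ACG Thr — identical.
Codon 2: TCT Ser / TCA Ser — synonymous.
Codon 3: GAG Glu / GAG Glu — identical.
Codon 4: GTT Val / GTT Val — identical.
Codon 5: ACC Thr / ACC Thr — identical.
Codon 6: ACG Thr / ACT Thr — synonymous.
Codon 7: GCC Ala / GAC Asp — nonsynonymous.
Codon 8: GGT Gly / GGT Gly — identical.
Synonymous differences: 2.

2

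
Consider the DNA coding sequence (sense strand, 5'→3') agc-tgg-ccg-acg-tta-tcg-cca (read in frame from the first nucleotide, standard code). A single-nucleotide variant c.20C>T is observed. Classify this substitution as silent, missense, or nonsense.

missense

Position 20 falls in codon 7: CCA → Pro.
After the substitution the codon is CTA → Leu.
Pro ≠ Leu, so this is a missense mutation.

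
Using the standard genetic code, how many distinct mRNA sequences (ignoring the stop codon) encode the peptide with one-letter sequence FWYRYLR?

1728

Phe: 2 codons.
Trp: 1 codon.
Tyr: 2 codons.
Arg: 6 codons.
Tyr: 2 codons.
Leu: 6 codons.
Arg: 6 codons.
2 × 1 × 2 × 6 × 2 × 6 × 6 = 1728.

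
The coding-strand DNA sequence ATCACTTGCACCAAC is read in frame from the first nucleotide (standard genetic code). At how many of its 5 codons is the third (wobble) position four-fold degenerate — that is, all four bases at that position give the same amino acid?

2

Codon 1 ATC (Ile): third position 3-fold.
Codon 2 ACT (Thr): third position 4-fold.
Codon 3 TGC (Cys): third position 2-fold.
Codon 4 ACC (Thr): third position 4-fold.
Codon 5 AAC (Asn): third position 2-fold.
Four-fold degenerate third positions: 2.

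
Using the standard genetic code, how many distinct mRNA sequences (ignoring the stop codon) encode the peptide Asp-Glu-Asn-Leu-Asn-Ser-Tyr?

1152

Asp: 2 codons.
Glu: 2 codons.
Asn: 2 codons.
Leu: 6 codons.
Asn: 2 codons.
Ser: 6 codons.
Tyr: 2 codons.
2 × 2 × 2 × 6 × 2 × 6 × 2 = 1152.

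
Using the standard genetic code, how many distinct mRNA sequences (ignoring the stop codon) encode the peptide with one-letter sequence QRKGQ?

Gln: 2 codons.
Arg: 6 codons.
Lys: 2 codons.
Gly: 4 codons.
Gln: 2 codons.
2 × 6 × 2 × 4 × 2 = 192.

192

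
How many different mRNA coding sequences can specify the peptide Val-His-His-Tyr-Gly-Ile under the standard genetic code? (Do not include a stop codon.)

Val: 4 codons.
His: 2 codons.
His: 2 codons.
Tyr: 2 codons.
Gly: 4 codons.
Ile: 3 codons.
4 × 2 × 2 × 2 × 4 × 3 = 384.

384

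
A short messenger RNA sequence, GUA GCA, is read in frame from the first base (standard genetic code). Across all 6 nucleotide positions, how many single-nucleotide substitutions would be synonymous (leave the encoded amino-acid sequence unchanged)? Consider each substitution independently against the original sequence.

6

Codon 1 (GUA, Val): 3 synonymous substitutions.
Codon 2 (GCA, Ala): 3 synonymous substitutions.
Total: 3 + 3 = 6.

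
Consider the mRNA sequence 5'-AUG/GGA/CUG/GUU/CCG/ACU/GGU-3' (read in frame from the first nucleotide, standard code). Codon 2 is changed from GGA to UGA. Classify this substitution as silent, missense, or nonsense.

nonsense

Position 4 falls in codon 2: GGA → Gly.
After the substitution the codon is UGA → Stop.
The new codon is a stop codon, so this is a nonsense mutation.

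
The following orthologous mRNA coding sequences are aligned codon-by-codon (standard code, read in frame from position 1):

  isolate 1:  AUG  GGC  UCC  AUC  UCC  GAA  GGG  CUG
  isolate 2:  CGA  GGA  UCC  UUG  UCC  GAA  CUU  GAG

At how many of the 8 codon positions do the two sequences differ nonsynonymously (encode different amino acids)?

4

Codon 1: AUG Met / CGA Arg — nonsynonymous.
Codon 2: GGC Gly / GGA Gly — synonymous.
Codon 3: UCC Ser / UCC Ser — identical.
Codon 4: AUC Ile / UUG Leu — nonsynonymous.
Codon 5: UCC Ser / UCC Ser — identical.
Codon 6: GAA Glu / GAA Glu — identical.
Codon 7: GGG Gly / CUU Leu — nonsynonymous.
Codon 8: CUG Leu / GAG Glu — nonsynonymous.
Nonsynonymous differences: 4.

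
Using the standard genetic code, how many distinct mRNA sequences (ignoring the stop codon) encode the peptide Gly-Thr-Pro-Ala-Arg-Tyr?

Gly: 4 codons.
Thr: 4 codons.
Pro: 4 codons.
Ala: 4 codons.
Arg: 6 codons.
Tyr: 2 codons.
4 × 4 × 4 × 4 × 6 × 2 = 3072.

3072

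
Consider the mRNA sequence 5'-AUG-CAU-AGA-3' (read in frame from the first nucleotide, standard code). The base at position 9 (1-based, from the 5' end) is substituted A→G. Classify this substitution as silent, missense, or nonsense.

Position 9 falls in codon 3: AGA → Arg.
After the substitution the codon is AGG → Arg.
Both encode Arg, so the change is synonymous.

silent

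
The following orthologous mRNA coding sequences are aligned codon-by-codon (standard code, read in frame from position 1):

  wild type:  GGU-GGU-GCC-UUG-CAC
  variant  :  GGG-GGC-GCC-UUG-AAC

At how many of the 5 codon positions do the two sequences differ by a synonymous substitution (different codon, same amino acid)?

2

Codon 1: GGU Gly / GGG Gly — synonymous.
Codon 2: GGU Gly / GGC Gly — synonymous.
Codon 3: GCC Ala / GCC Ala — identical.
Codon 4: UUG Leu / UUG Leu — identical.
Codon 5: CAC His / AAC Asn — nonsynonymous.
Synonymous differences: 2.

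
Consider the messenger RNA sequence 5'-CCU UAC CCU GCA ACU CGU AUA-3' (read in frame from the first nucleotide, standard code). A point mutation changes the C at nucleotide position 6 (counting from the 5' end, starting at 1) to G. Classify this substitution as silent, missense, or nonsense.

nonsense

Position 6 falls in codon 2: UAC → Tyr.
After the substitution the codon is UAG → Stop.
The new codon is a stop codon, so this is a nonsense mutation.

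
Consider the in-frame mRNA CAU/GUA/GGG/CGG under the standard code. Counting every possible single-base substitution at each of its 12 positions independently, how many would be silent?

Codon 1 (CAU, His): 1 synonymous substitution.
Codon 2 (GUA, Val): 3 synonymous substitutions.
Codon 3 (GGG, Gly): 3 synonymous substitutions.
Codon 4 (CGG, Arg): 4 synonymous substitutions.
Total: 1 + 3 + 3 + 4 = 11.

11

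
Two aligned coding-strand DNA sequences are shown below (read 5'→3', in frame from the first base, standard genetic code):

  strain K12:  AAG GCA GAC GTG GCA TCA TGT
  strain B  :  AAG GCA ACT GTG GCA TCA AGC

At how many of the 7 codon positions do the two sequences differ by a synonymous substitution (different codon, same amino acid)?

Codon 1: AAG Lys / AAG Lys — identical.
Codon 2: GCA Ala / GCA Ala — identical.
Codon 3: GAC Asp / ACT Thr — nonsynonymous.
Codon 4: GTG Val / GTG Val — identical.
Codon 5: GCA Ala / GCA Ala — identical.
Codon 6: TCA Ser / TCA Ser — identical.
Codon 7: TGT Cys / AGC Ser — nonsynonymous.
Synonymous differences: 0.

0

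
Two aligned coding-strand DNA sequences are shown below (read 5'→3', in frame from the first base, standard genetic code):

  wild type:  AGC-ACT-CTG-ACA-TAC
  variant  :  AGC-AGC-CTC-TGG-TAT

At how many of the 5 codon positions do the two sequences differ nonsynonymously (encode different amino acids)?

2

Codon 1: AGC Ser / AGC Ser — identical.
Codon 2: ACT Thr / AGC Ser — nonsynonymous.
Codon 3: CTG Leu / CTC Leu — synonymous.
Codon 4: ACA Thr / TGG Trp — nonsynonymous.
Codon 5: TAC Tyr / TAT Tyr — synonymous.
Nonsynonymous differences: 2.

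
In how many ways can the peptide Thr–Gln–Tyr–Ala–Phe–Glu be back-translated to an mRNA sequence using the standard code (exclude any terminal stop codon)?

256

Thr: 4 codons.
Gln: 2 codons.
Tyr: 2 codons.
Ala: 4 codons.
Phe: 2 codons.
Glu: 2 codons.
4 × 2 × 2 × 4 × 2 × 2 = 256.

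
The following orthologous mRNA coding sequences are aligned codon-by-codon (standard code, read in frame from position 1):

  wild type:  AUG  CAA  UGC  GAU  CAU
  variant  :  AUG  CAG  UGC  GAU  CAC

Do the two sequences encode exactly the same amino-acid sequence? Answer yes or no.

Codon 1: AUG Met / AUG Met — identical.
Codon 2: CAA Gln / CAG Gln — synonymous.
Codon 3: UGC Cys / UGC Cys — identical.
Codon 4: GAU Asp / GAU Asp — identical.
Codon 5: CAU His / CAC His — synonymous.
Nonsynonymous differences: 0 → same protein.

yes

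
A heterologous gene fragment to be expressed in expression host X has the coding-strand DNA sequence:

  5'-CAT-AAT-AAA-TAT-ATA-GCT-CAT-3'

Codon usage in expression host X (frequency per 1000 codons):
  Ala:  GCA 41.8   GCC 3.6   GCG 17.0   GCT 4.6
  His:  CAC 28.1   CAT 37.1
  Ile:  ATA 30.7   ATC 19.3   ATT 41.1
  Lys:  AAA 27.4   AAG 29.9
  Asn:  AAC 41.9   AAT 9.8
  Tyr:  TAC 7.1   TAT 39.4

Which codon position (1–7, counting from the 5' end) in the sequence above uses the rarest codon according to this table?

6

Codon 1 CAT (His): 37.1 per 1000.
Codon 2 AAT (Asn): 9.8 per 1000.
Codon 3 AAA (Lys): 27.4 per 1000.
Codon 4 TAT (Tyr): 39.4 per 1000.
Codon 5 ATA (Ile): 30.7 per 1000.
Codon 6 GCT (Ala): 4.6 per 1000.
Codon 7 CAT (His): 37.1 per 1000.
Lowest frequency is 4.6 at codon 6.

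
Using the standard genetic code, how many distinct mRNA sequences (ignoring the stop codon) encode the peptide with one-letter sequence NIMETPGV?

3072

Asn: 2 codons.
Ile: 3 codons.
Met: 1 codon.
Glu: 2 codons.
Thr: 4 codons.
Pro: 4 codons.
Gly: 4 codons.
Val: 4 codons.
2 × 3 × 1 × 2 × 4 × 4 × 4 × 4 = 3072.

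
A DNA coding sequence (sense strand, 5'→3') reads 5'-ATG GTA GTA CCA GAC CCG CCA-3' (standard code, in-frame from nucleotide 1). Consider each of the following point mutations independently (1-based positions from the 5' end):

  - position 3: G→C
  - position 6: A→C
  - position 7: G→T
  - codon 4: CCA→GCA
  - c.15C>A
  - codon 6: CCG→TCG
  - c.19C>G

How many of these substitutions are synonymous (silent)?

Codon 1: ATG (Met) → ATC (Ile) — missense.
Codon 2: GTA (Val) → GTC (Val) — synonymous.
Codon 3: GTA (Val) → TTA (Leu) — missense.
Codon 4: CCA (Pro) → GCA (Ala) — missense.
Codon 5: GAC (Asp) → GAA (Glu) — missense.
Codon 6: CCG (Pro) → TCG (Ser) — missense.
Codon 7: CCA (Pro) → GCA (Ala) — missense.
Synonymous: 1 of 7.

1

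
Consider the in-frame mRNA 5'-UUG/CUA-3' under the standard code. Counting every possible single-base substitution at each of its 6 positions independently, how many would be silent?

Codon 1 (UUG, Leu): 2 synonymous substitutions.
Codon 2 (CUA, Leu): 4 synonymous substitutions.
Total: 2 + 4 = 6.

6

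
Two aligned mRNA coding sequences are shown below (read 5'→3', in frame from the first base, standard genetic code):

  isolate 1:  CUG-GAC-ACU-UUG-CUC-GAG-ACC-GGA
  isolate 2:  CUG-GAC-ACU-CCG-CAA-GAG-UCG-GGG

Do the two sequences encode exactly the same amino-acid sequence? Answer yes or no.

no

Codon 1: CUG Leu / CUG Leu — identical.
Codon 2: GAC Asp / GAC Asp — identical.
Codon 3: ACU Thr / ACU Thr — identical.
Codon 4: UUG Leu / CCG Pro — nonsynonymous.
Codon 5: CUC Leu / CAA Gln — nonsynonymous.
Codon 6: GAG Glu / GAG Glu — identical.
Codon 7: ACC Thr / UCG Ser — nonsynonymous.
Codon 8: GGA Gly / GGG Gly — synonymous.
Nonsynonymous differences: 3 → different protein.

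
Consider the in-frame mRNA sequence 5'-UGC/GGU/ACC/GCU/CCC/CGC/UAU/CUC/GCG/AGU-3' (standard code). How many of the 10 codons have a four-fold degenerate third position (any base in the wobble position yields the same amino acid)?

7

Codon 1 UGC (Cys): third position 2-fold.
Codon 2 GGU (Gly): third position 4-fold.
Codon 3 ACC (Thr): third position 4-fold.
Codon 4 GCU (Ala): third position 4-fold.
Codon 5 CCC (Pro): third position 4-fold.
Codon 6 CGC (Arg): third position 4-fold.
Codon 7 UAU (Tyr): third position 2-fold.
Codon 8 CUC (Leu): third position 4-fold.
Codon 9 GCG (Ala): third position 4-fold.
Codon 10 AGU (Ser): third position 2-fold.
Four-fold degenerate third positions: 7.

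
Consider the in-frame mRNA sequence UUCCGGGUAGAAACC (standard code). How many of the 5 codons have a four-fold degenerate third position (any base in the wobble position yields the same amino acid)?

3

Codon 1 UUC (Phe): third position 2-fold.
Codon 2 CGG (Arg): third position 4-fold.
Codon 3 GUA (Val): third position 4-fold.
Codon 4 GAA (Glu): third position 2-fold.
Codon 5 ACC (Thr): third position 4-fold.
Four-fold degenerate third positions: 3.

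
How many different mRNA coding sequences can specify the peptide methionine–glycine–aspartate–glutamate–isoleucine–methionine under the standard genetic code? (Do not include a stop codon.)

Met: 1 codon.
Gly: 4 codons.
Asp: 2 codons.
Glu: 2 codons.
Ile: 3 codons.
Met: 1 codon.
1 × 4 × 2 × 2 × 3 × 1 = 48.

48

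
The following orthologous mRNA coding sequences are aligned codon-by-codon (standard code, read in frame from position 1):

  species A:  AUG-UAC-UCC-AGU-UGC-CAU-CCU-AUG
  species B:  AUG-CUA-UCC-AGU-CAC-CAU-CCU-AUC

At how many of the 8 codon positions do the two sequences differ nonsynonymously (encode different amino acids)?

3

Codon 1: AUG Met / AUG Met — identical.
Codon 2: UAC Tyr / CUA Leu — nonsynonymous.
Codon 3: UCC Ser / UCC Ser — identical.
Codon 4: AGU Ser / AGU Ser — identical.
Codon 5: UGC Cys / CAC His — nonsynonymous.
Codon 6: CAU His / CAU His — identical.
Codon 7: CCU Pro / CCU Pro — identical.
Codon 8: AUG Met / AUC Ile — nonsynonymous.
Nonsynonymous differences: 3.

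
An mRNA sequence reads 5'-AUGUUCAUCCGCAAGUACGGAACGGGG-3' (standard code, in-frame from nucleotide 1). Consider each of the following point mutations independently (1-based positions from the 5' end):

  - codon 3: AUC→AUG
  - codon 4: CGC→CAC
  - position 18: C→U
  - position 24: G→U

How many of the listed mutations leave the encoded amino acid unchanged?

Codon 3: AUC (Ile) → AUG (Met) — missense.
Codon 4: CGC (Arg) → CAC (His) — missense.
Codon 6: UAC (Tyr) → UAU (Tyr) — synonymous.
Codon 8: ACG (Thr) → ACU (Thr) — synonymous.
Synonymous: 2 of 4.

2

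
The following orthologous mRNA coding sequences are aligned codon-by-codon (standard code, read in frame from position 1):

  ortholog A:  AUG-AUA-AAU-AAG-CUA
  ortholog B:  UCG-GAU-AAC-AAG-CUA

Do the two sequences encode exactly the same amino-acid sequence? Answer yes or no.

Codon 1: AUG Met / UCG Ser — nonsynonymous.
Codon 2: AUA Ile / GAU Asp — nonsynonymous.
Codon 3: AAU Asn / AAC Asn — synonymous.
Codon 4: AAG Lys / AAG Lys — identical.
Codon 5: CUA Leu / CUA Leu — identical.
Nonsynonymous differences: 2 → different protein.

no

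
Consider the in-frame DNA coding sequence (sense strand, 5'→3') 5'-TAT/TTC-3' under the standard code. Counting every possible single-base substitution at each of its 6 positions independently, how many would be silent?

2

Codon 1 (TAT, Tyr): 1 synonymous substitution.
Codon 2 (TTC, Phe): 1 synonymous substitution.
Total: 1 + 1 = 2.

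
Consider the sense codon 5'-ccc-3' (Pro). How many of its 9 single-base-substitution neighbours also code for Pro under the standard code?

3

Position 1: none → 0 synonymous.
Position 2: none → 0 synonymous.
Position 3: CCU, CCA, CCG → 3 synonymous.
Total: 0 + 0 + 3 = 3.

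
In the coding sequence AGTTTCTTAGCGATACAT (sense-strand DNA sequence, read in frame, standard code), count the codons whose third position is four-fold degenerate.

1

Codon 1 AGT (Ser): third position 2-fold.
Codon 2 TTC (Phe): third position 2-fold.
Codon 3 TTA (Leu): third position 2-fold.
Codon 4 GCG (Ala): third position 4-fold.
Codon 5 ATA (Ile): third position 3-fold.
Codon 6 CAT (His): third position 2-fold.
Four-fold degenerate third positions: 1.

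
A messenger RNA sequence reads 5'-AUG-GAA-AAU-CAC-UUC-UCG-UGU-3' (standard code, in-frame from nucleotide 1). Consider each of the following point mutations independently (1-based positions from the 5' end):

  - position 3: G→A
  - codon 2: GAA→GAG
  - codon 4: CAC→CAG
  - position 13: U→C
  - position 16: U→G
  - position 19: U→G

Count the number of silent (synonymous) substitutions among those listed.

Codon 1: AUG (Met) → AUA (Ile) — missense.
Codon 2: GAA (Glu) → GAG (Glu) — synonymous.
Codon 4: CAC (His) → CAG (Gln) — missense.
Codon 5: UUC (Phe) → CUC (Leu) — missense.
Codon 6: UCG (Ser) → GCG (Ala) — missense.
Codon 7: UGU (Cys) → GGU (Gly) — missense.
Synonymous: 1 of 6.

1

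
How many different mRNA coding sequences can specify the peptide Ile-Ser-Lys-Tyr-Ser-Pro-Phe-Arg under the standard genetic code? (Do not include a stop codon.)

20736

Ile: 3 codons.
Ser: 6 codons.
Lys: 2 codons.
Tyr: 2 codons.
Ser: 6 codons.
Pro: 4 codons.
Phe: 2 codons.
Arg: 6 codons.
3 × 6 × 2 × 2 × 6 × 4 × 2 × 6 = 20736.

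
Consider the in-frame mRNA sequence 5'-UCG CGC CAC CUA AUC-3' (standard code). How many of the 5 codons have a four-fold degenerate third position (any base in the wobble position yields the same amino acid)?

Codon 1 UCG (Ser): third position 4-fold.
Codon 2 CGC (Arg): third position 4-fold.
Codon 3 CAC (His): third position 2-fold.
Codon 4 CUA (Leu): third position 4-fold.
Codon 5 AUC (Ile): third position 3-fold.
Four-fold degenerate third positions: 3.

3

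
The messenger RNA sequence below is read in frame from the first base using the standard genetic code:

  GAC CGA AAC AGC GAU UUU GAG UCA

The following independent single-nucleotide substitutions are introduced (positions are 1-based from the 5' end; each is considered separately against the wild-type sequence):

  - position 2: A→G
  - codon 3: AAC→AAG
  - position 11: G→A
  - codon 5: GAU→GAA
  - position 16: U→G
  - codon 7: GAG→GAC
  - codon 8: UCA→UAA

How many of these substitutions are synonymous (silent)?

0

Codon 1: GAC (Asp) → GGC (Gly) — missense.
Codon 3: AAC (Asn) → AAG (Lys) — missense.
Codon 4: AGC (Ser) → AAC (Asn) — missense.
Codon 5: GAU (Asp) → GAA (Glu) — missense.
Codon 6: UUU (Phe) → GUU (Val) — missense.
Codon 7: GAG (Glu) → GAC (Asp) — missense.
Codon 8: UCA (Ser) → UAA (Stop) — nonsense.
Synonymous: 0 of 7.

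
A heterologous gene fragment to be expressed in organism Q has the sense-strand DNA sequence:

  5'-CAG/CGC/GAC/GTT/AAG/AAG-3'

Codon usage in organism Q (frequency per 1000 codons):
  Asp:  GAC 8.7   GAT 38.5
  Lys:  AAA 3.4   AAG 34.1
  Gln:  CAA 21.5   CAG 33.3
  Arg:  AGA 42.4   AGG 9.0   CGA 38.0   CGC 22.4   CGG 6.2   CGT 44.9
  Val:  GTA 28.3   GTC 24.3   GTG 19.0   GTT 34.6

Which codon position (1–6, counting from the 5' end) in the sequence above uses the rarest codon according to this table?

Codon 1 CAG (Gln): 33.3 per 1000.
Codon 2 CGC (Arg): 22.4 per 1000.
Codon 3 GAC (Asp): 8.7 per 1000.
Codon 4 GTT (Val): 34.6 per 1000.
Codon 5 AAG (Lys): 34.1 per 1000.
Codon 6 AAG (Lys): 34.1 per 1000.
Lowest frequency is 8.7 at codon 3.

3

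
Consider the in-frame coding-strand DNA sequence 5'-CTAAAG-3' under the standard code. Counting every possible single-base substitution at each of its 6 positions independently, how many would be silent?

5

Codon 1 (CTA, Leu): 4 synonymous substitutions.
Codon 2 (AAG, Lys): 1 synonymous substitution.
Total: 4 + 1 = 5.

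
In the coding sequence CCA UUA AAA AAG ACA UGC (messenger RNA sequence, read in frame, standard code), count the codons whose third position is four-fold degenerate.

2

Codon 1 CCA (Pro): third position 4-fold.
Codon 2 UUA (Leu): third position 2-fold.
Codon 3 AAA (Lys): third position 2-fold.
Codon 4 AAG (Lys): third position 2-fold.
Codon 5 ACA (Thr): third position 4-fold.
Codon 6 UGC (Cys): third position 2-fold.
Four-fold degenerate third positions: 2.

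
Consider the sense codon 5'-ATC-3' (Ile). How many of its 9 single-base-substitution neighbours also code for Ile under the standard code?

Position 1: none → 0 synonymous.
Position 2: none → 0 synonymous.
Position 3: ATT, ATA → 2 synonymous.
Total: 0 + 0 + 2 = 2.

2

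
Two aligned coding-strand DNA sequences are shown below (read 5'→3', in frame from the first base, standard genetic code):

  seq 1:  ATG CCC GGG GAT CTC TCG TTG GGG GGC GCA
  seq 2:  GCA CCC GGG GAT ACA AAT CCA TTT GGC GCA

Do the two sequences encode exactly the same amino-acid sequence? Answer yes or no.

no

Codon 1: ATG Met / GCA Ala — nonsynonymous.
Codon 2: CCC Pro / CCC Pro — identical.
Codon 3: GGG Gly / GGG Gly — identical.
Codon 4: GAT Asp / GAT Asp — identical.
Codon 5: CTC Leu / ACA Thr — nonsynonymous.
Codon 6: TCG Ser / AAT Asn — nonsynonymous.
Codon 7: TTG Leu / CCA Pro — nonsynonymous.
Codon 8: GGG Gly / TTT Phe — nonsynonymous.
Codon 9: GGC Gly / GGC Gly — identical.
Codon 10: GCA Ala / GCA Ala — identical.
Nonsynonymous differences: 5 → different protein.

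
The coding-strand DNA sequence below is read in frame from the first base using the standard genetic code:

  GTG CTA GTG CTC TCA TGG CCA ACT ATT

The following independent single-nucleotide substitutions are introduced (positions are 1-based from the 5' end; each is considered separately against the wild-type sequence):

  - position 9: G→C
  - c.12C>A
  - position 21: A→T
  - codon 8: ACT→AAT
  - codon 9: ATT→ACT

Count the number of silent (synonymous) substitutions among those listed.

Codon 3: GTG (Val) → GTC (Val) — synonymous.
Codon 4: CTC (Leu) → CTA (Leu) — synonymous.
Codon 7: CCA (Pro) → CCT (Pro) — synonymous.
Codon 8: ACT (Thr) → AAT (Asn) — missense.
Codon 9: ATT (Ile) → ACT (Thr) — missense.
Synonymous: 3 of 5.

3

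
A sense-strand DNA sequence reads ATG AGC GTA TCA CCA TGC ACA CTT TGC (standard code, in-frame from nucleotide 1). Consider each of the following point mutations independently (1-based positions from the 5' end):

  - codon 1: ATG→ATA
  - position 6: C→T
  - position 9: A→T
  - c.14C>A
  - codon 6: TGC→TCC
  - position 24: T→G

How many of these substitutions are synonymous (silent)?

3

Codon 1: ATG (Met) → ATA (Ile) — missense.
Codon 2: AGC (Ser) → AGT (Ser) — synonymous.
Codon 3: GTA (Val) → GTT (Val) — synonymous.
Codon 5: CCA (Pro) → CAA (Gln) — missense.
Codon 6: TGC (Cys) → TCC (Ser) — missense.
Codon 8: CTT (Leu) → CTG (Leu) — synonymous.
Synonymous: 3 of 6.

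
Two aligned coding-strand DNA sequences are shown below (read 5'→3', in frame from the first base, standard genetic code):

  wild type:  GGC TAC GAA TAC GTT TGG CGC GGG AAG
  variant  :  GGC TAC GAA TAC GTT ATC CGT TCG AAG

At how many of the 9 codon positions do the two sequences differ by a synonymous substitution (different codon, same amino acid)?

Codon 1: GGC Gly / GGC Gly — identical.
Codon 2: TAC Tyr / TAC Tyr — identical.
Codon 3: GAA Glu / GAA Glu — identical.
Codon 4: TAC Tyr / TAC Tyr — identical.
Codon 5: GTT Val / GTT Val — identical.
Codon 6: TGG Trp / ATC Ile — nonsynonymous.
Codon 7: CGC Arg / CGT Arg — synonymous.
Codon 8: GGG Gly / TCG Ser — nonsynonymous.
Codon 9: AAG Lys / AAG Lys — identical.
Synonymous differences: 1.

1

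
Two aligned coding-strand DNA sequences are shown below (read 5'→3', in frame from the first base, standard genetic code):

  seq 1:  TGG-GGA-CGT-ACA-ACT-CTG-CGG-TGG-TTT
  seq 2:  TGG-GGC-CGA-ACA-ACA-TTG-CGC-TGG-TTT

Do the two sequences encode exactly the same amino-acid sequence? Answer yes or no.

Codon 1: TGG Trp / TGG Trp — identical.
Codon 2: GGA Gly / GGC Gly — synonymous.
Codon 3: CGT Arg / CGA Arg — synonymous.
Codon 4: ACA Thr / ACA Thr — identical.
Codon 5: ACT Thr / ACA Thr — synonymous.
Codon 6: CTG Leu / TTG Leu — synonymous.
Codon 7: CGG Arg / CGC Arg — synonymous.
Codon 8: TGG Trp / TGG Trp — identical.
Codon 9: TTT Phe / TTT Phe — identical.
Nonsynonymous differences: 0 → same protein.

yes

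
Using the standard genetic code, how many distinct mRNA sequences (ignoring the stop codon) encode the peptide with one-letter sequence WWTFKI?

Trp: 1 codon.
Trp: 1 codon.
Thr: 4 codons.
Phe: 2 codons.
Lys: 2 codons.
Ile: 3 codons.
1 × 1 × 4 × 2 × 2 × 3 = 48.

48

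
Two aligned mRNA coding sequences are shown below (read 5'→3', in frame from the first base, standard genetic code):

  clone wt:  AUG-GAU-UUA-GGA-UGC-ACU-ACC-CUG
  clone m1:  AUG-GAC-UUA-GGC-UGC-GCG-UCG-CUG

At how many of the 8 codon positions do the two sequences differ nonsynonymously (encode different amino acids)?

Codon 1: AUG Met / AUG Met — identical.
Codon 2: GAU Asp / GAC Asp — synonymous.
Codon 3: UUA Leu / UUA Leu — identical.
Codon 4: GGA Gly / GGC Gly — synonymous.
Codon 5: UGC Cys / UGC Cys — identical.
Codon 6: ACU Thr / GCG Ala — nonsynonymous.
Codon 7: ACC Thr / UCG Ser — nonsynonymous.
Codon 8: CUG Leu / CUG Leu — identical.
Nonsynonymous differences: 2.

2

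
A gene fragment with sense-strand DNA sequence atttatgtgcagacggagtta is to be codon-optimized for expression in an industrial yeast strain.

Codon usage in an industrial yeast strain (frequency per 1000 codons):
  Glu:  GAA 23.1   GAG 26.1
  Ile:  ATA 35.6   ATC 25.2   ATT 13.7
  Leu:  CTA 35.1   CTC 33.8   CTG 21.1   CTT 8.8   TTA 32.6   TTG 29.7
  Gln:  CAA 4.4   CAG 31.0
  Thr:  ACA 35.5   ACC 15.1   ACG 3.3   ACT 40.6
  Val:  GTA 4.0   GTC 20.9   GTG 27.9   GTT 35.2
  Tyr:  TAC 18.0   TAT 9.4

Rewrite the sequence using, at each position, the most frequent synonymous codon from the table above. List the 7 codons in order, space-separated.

Codon 1 (Ile): best is ATA at 35.6.
Codon 2 (Tyr): best is TAC at 18.0.
Codon 3 (Val): best is GTT at 35.2.
Codon 4 (Gln): best is CAG at 31.0.
Codon 5 (Thr): best is ACT at 40.6.
Codon 6 (Glu): best is GAG at 26.1.
Codon 7 (Leu): best is CTA at 35.1.

ATA TAC GTT CAG ACT GAG CTA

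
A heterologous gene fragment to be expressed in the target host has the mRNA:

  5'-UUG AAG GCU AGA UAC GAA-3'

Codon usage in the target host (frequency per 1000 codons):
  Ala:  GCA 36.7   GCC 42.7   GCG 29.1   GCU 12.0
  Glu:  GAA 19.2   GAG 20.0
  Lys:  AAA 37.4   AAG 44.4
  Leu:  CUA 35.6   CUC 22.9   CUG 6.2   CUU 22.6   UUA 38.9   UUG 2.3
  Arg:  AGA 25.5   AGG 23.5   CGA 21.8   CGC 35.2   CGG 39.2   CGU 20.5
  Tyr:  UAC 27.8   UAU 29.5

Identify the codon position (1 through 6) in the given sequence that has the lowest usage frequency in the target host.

Codon 1 UUG (Leu): 2.3 per 1000.
Codon 2 AAG (Lys): 44.4 per 1000.
Codon 3 GCU (Ala): 12.0 per 1000.
Codon 4 AGA (Arg): 25.5 per 1000.
Codon 5 UAC (Tyr): 27.8 per 1000.
Codon 6 GAA (Glu): 19.2 per 1000.
Lowest frequency is 2.3 at codon 1.

1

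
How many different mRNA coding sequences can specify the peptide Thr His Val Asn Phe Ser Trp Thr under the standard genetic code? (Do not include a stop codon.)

Thr: 4 codons.
His: 2 codons.
Val: 4 codons.
Asn: 2 codons.
Phe: 2 codons.
Ser: 6 codons.
Trp: 1 codon.
Thr: 4 codons.
4 × 2 × 4 × 2 × 2 × 6 × 1 × 4 = 3072.

3072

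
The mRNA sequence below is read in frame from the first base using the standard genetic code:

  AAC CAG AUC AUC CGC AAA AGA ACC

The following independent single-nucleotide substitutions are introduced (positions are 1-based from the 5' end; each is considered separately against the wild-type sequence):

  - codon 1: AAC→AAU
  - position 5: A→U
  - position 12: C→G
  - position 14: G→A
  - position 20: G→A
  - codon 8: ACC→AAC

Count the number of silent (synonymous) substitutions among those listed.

1

Codon 1: AAC (Asn) → AAU (Asn) — synonymous.
Codon 2: CAG (Gln) → CUG (Leu) — missense.
Codon 4: AUC (Ile) → AUG (Met) — missense.
Codon 5: CGC (Arg) → CAC (His) — missense.
Codon 7: AGA (Arg) → AAA (Lys) — missense.
Codon 8: ACC (Thr) → AAC (Asn) — missense.
Synonymous: 1 of 6.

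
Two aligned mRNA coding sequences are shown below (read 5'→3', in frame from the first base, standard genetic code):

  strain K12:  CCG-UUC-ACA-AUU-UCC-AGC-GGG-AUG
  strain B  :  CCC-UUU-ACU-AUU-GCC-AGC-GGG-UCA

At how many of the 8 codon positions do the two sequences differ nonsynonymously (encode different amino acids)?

2

Codon 1: CCG Pro / CCC Pro — synonymous.
Codon 2: UUC Phe / UUU Phe — synonymous.
Codon 3: ACA Thr / ACU Thr — synonymous.
Codon 4: AUU Ile / AUU Ile — identical.
Codon 5: UCC Ser / GCC Ala — nonsynonymous.
Codon 6: AGC Ser / AGC Ser — identical.
Codon 7: GGG Gly / GGG Gly — identical.
Codon 8: AUG Met / UCA Ser — nonsynonymous.
Nonsynonymous differences: 2.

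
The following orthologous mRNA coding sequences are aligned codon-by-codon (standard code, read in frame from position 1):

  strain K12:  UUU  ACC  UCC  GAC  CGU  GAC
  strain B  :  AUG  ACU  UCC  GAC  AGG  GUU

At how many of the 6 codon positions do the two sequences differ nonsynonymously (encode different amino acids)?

2

Codon 1: UUU Phe / AUG Met — nonsynonymous.
Codon 2: ACC Thr / ACU Thr — synonymous.
Codon 3: UCC Ser / UCC Ser — identical.
Codon 4: GAC Asp / GAC Asp — identical.
Codon 5: CGU Arg / AGG Arg — synonymous.
Codon 6: GAC Asp / GUU Val — nonsynonymous.
Nonsynonymous differences: 2.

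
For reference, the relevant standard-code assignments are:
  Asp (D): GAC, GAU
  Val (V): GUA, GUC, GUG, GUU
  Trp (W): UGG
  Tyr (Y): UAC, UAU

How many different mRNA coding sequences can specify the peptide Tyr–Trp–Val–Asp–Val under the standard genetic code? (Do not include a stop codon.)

Tyr: 2 codons.
Trp: 1 codon.
Val: 4 codons.
Asp: 2 codons.
Val: 4 codons.
2 × 1 × 4 × 2 × 4 = 64.

64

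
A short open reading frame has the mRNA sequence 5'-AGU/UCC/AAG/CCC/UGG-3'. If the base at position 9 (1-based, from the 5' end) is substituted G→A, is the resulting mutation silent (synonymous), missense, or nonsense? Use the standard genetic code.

Position 9 falls in codon 3: AAG → Lys.
After the substitution the codon is AAA → Lys.
Both encode Lys, so the change is synonymous.

silent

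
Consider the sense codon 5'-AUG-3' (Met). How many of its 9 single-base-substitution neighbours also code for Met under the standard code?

Position 1: none → 0 synonymous.
Position 2: none → 0 synonymous.
Position 3: none → 0 synonymous.
Total: 0 + 0 + 0 = 0.

0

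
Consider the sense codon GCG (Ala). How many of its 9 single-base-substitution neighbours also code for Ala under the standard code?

Position 1: none → 0 synonymous.
Position 2: none → 0 synonymous.
Position 3: GCT, GCC, GCA → 3 synonymous.
Total: 0 + 0 + 3 = 3.

3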